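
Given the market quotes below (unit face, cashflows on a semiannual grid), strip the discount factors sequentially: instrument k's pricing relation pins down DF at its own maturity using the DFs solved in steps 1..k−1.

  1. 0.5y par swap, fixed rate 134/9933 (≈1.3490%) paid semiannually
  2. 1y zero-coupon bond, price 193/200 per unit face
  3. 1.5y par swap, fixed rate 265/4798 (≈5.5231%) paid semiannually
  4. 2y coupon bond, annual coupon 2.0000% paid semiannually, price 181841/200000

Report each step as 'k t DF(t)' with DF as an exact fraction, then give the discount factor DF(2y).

step 1 [0.5y] swap r/2=67/9933: DF=(1 − 67/9933·(0))/(1+67/9933) = 9933/10000 ≈ 0.993300
step 2 [1y] zero: DF = P = 193/200 ≈ 0.965000
step 3 [1.5y] swap r/2=265/9596: DF=(1 − 265/9596·(0.993300+0.965000))/(1+265/9596) = 1841/2000 ≈ 0.920500
step 4 [2y] bond c/2=1/100: DF=(181841/200000 − 1/100·(0.993300+0.965000+0.920500))/(1+1/100) = 8717/10000 ≈ 0.871700

1 1/2 9933/10000
2 1 193/200
3 3/2 1841/2000
4 2 8717/10000
DF(2y) = 8717/10000 ≈ 0.871700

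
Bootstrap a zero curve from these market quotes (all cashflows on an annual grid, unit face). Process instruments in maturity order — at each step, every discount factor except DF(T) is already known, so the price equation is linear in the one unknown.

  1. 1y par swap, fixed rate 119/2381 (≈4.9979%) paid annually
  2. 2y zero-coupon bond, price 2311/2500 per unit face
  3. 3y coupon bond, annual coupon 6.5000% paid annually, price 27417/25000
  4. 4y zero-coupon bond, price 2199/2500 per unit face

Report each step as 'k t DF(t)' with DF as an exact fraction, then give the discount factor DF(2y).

1 1 2381/2500
2 2 2311/2500
3 3 572/625
4 4 2199/2500
DF(2y) = 2311/2500 ≈ 0.924400

step 1 [1y] swap r/1=119/2381: DF=(1 − 119/2381·(0))/(1+119/2381) = 2381/2500 ≈ 0.952400
step 2 [2y] zero: DF = P = 2311/2500 ≈ 0.924400
step 3 [3y] bond c/1=13/200: DF=(27417/25000 − 13/200·(0.952400+0.924400))/(1+13/200) = 572/625 ≈ 0.915200
step 4 [4y] zero: DF = P = 2199/2500 ≈ 0.879600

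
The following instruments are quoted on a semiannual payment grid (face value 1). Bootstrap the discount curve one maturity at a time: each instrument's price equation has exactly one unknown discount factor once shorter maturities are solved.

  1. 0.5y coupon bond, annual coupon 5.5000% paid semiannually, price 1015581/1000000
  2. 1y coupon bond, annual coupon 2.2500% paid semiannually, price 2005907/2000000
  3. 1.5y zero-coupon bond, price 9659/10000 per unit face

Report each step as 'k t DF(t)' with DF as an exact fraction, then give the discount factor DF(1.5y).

step 1 [0.5y] bond c/2=11/400: DF=(1015581/1000000 − 11/400·(0))/(1+11/400) = 2471/2500 ≈ 0.988400
step 2 [1y] bond c/2=9/800: DF=(2005907/2000000 − 9/800·(0.988400))/(1+9/800) = 613/625 ≈ 0.980800
step 3 [1.5y] zero: DF = P = 9659/10000 ≈ 0.965900

1 1/2 2471/2500
2 1 613/625
3 3/2 9659/10000
DF(1.5y) = 9659/10000 ≈ 0.965900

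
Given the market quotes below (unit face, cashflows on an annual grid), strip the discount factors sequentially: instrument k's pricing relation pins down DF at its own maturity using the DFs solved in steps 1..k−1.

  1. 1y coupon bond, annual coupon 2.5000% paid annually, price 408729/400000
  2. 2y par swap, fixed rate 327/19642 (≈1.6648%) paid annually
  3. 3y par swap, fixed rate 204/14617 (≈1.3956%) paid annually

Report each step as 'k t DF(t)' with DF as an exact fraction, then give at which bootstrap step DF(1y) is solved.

step 1 [1y] bond c/1=1/40: DF=(408729/400000 − 1/40·(0))/(1+1/40) = 9969/10000 ≈ 0.996900
step 2 [2y] swap r/1=327/19642: DF=(1 − 327/19642·(0.996900))/(1+327/19642) = 9673/10000 ≈ 0.967300
step 3 [3y] swap r/1=204/14617: DF=(1 − 204/14617·(0.996900+0.967300))/(1+204/14617) = 1199/1250 ≈ 0.959200

1 1 9969/10000
2 2 9673/10000
3 3 1199/1250
DF(1y) is solved at step 1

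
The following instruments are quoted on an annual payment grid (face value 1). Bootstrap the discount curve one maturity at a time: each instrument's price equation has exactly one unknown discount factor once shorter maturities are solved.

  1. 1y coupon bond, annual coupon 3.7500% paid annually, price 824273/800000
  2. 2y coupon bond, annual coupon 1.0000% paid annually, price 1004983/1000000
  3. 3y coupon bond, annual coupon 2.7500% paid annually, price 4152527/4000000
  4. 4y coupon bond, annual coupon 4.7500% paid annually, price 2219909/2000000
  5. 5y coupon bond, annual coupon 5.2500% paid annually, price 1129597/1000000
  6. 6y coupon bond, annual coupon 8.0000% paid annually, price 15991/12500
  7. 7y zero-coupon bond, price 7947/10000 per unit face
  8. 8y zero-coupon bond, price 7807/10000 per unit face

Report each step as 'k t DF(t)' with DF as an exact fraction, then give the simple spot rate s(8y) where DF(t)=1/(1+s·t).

step 1 [1y] bond c/1=3/80: DF=(824273/800000 − 3/80·(0))/(1+3/80) = 9931/10000 ≈ 0.993100
step 2 [2y] bond c/1=1/100: DF=(1004983/1000000 − 1/100·(0.993100))/(1+1/100) = 2463/2500 ≈ 0.985200
step 3 [3y] bond c/1=11/400: DF=(4152527/4000000 − 11/400·(0.993100+0.985200))/(1+11/400) = 4787/5000 ≈ 0.957400
step 4 [4y] bond c/1=19/400: DF=(2219909/2000000 − 19/400·(0.993100+0.985200+0.957400))/(1+19/400) = 1853/2000 ≈ 0.926500
step 5 [5y] bond c/1=21/400: DF=(1129597/1000000 − 21/400·(0.993100+0.985200+0.957400+0.926500))/(1+21/400) = 4403/5000 ≈ 0.880600
step 6 [6y] bond c/1=2/25: DF=(15991/12500 − 2/25·(0.993100+0.985200+0.957400+0.926500+0.880600))/(1+2/25) = 2083/2500 ≈ 0.833200
step 7 [7y] zero: DF = P = 7947/10000 ≈ 0.794700
step 8 [8y] zero: DF = P = 7807/10000 ≈ 0.780700

1 1 9931/10000
2 2 2463/2500
3 3 4787/5000
4 4 1853/2000
5 5 4403/5000
6 6 2083/2500
7 7 7947/10000
8 8 7807/10000
s(8y) = (1/(7807/10000) − 1)/(8) = 2193/62456 ≈ 3.5113%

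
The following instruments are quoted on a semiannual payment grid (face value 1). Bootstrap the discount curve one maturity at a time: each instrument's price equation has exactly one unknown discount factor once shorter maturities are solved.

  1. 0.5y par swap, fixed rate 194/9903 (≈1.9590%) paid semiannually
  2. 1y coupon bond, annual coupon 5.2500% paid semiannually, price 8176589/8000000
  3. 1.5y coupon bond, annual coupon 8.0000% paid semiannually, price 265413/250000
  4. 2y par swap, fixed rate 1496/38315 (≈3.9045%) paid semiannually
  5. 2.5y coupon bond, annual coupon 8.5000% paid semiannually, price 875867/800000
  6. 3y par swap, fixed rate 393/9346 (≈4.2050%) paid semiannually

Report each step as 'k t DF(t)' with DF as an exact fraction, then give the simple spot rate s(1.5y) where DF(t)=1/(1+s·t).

step 1 [0.5y] swap r/2=97/9903: DF=(1 − 97/9903·(0))/(1+97/9903) = 9903/10000 ≈ 0.990300
step 2 [1y] bond c/2=21/800: DF=(8176589/8000000 − 21/800·(0.990300))/(1+21/800) = 4853/5000 ≈ 0.970600
step 3 [1.5y] bond c/2=1/25: DF=(265413/250000 − 1/25·(0.990300+0.970600))/(1+1/25) = 4727/5000 ≈ 0.945400
step 4 [2y] swap r/2=748/38315: DF=(1 − 748/38315·(0.990300+0.970600+0.945400))/(1+748/38315) = 2313/2500 ≈ 0.925200
step 5 [2.5y] bond c/2=17/400: DF=(875867/800000 − 17/400·(0.990300+0.970600+0.945400+0.925200))/(1+17/400) = 447/500 ≈ 0.894000
step 6 [3y] swap r/2=393/18692: DF=(1 − 393/18692·(0.990300+0.970600+0.945400+0.925200+0.894000))/(1+393/18692) = 8821/10000 ≈ 0.882100

1 1/2 9903/10000
2 1 4853/5000
3 3/2 4727/5000
4 2 2313/2500
5 5/2 447/500
6 3 8821/10000
s(1.5y) = (1/(4727/5000) − 1)/(3/2) = 182/4727 ≈ 3.8502%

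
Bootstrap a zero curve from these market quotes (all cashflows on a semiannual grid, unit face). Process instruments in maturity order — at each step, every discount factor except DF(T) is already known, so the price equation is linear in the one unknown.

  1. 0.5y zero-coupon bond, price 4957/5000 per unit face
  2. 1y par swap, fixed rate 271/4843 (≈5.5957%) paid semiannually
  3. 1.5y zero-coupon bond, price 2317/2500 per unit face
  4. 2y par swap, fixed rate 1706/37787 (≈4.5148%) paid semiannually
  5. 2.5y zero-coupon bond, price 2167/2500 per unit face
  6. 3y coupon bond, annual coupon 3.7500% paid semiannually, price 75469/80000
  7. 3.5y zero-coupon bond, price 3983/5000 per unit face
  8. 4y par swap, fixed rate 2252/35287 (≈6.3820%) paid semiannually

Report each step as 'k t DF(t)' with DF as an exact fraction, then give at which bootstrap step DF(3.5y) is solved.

step 1 [0.5y] zero: DF = P = 4957/5000 ≈ 0.991400
step 2 [1y] swap r/2=271/9686: DF=(1 − 271/9686·(0.991400))/(1+271/9686) = 4729/5000 ≈ 0.945800
step 3 [1.5y] zero: DF = P = 2317/2500 ≈ 0.926800
step 4 [2y] swap r/2=853/37787: DF=(1 − 853/37787·(0.991400+0.945800+0.926800))/(1+853/37787) = 9147/10000 ≈ 0.914700
step 5 [2.5y] zero: DF = P = 2167/2500 ≈ 0.866800
step 6 [3y] bond c/2=3/160: DF=(75469/80000 − 3/160·(0.991400+0.945800+0.926800+0.914700+0.866800))/(1+3/160) = 1681/2000 ≈ 0.840500
step 7 [3.5y] zero: DF = P = 3983/5000 ≈ 0.796600
step 8 [4y] swap r/2=1126/35287: DF=(1 − 1126/35287·(0.991400+0.945800+0.926800+0.914700+0.866800+0.840500+0.796600))/(1+1126/35287) = 1937/2500 ≈ 0.774800

1 1/2 4957/5000
2 1 4729/5000
3 3/2 2317/2500
4 2 9147/10000
5 5/2 2167/2500
6 3 1681/2000
7 7/2 3983/5000
8 4 1937/2500
DF(3.5y) is solved at step 7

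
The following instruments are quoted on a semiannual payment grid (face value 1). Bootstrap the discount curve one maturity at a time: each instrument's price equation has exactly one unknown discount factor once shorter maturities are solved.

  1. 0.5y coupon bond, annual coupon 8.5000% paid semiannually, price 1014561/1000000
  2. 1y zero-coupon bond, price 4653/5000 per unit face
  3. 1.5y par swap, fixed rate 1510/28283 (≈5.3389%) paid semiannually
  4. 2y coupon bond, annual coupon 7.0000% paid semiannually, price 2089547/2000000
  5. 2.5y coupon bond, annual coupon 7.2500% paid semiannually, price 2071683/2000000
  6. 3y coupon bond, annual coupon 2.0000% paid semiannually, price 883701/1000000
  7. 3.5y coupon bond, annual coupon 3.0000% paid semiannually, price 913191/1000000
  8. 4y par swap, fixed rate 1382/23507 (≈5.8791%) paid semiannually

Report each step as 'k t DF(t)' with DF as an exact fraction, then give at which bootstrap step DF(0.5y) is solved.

step 1 [0.5y] bond c/2=17/400: DF=(1014561/1000000 − 17/400·(0))/(1+17/400) = 2433/2500 ≈ 0.973200
step 2 [1y] zero: DF = P = 4653/5000 ≈ 0.930600
step 3 [1.5y] swap r/2=755/28283: DF=(1 − 755/28283·(0.973200+0.930600))/(1+755/28283) = 1849/2000 ≈ 0.924500
step 4 [2y] bond c/2=7/200: DF=(2089547/2000000 − 7/200·(0.973200+0.930600+0.924500))/(1+7/200) = 4569/5000 ≈ 0.913800
step 5 [2.5y] bond c/2=29/800: DF=(2071683/2000000 − 29/800·(0.973200+0.930600+0.924500+0.913800))/(1+29/800) = 8687/10000 ≈ 0.868700
step 6 [3y] bond c/2=1/100: DF=(883701/1000000 − 1/100·(0.973200+0.930600+0.924500+0.913800+0.868700))/(1+1/100) = 8293/10000 ≈ 0.829300
step 7 [3.5y] bond c/2=3/200: DF=(913191/1000000 − 3/200·(0.973200+0.930600+0.924500+0.913800+0.868700+0.829300))/(1+3/200) = 8193/10000 ≈ 0.819300
step 8 [4y] swap r/2=691/23507: DF=(1 − 691/23507·(0.973200+0.930600+0.924500+0.913800+0.868700+0.829300+0.819300))/(1+691/23507) = 7927/10000 ≈ 0.792700

1 1/2 2433/2500
2 1 4653/5000
3 3/2 1849/2000
4 2 4569/5000
5 5/2 8687/10000
6 3 8293/10000
7 7/2 8193/10000
8 4 7927/10000
DF(0.5y) is solved at step 1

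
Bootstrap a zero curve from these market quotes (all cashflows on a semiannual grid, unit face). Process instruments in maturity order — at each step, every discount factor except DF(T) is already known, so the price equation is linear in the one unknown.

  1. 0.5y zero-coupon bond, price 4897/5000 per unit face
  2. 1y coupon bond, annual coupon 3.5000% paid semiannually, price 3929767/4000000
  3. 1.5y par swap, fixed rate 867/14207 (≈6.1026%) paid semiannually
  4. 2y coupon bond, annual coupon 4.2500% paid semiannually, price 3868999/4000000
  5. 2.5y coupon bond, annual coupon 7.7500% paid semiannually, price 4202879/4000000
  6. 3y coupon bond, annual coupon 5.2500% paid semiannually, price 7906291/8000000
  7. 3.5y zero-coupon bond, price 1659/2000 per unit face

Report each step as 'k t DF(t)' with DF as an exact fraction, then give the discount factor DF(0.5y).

step 1 [0.5y] zero: DF = P = 4897/5000 ≈ 0.979400
step 2 [1y] bond c/2=7/400: DF=(3929767/4000000 − 7/400·(0.979400))/(1+7/400) = 9487/10000 ≈ 0.948700
step 3 [1.5y] swap r/2=867/28414: DF=(1 − 867/28414·(0.979400+0.948700))/(1+867/28414) = 9133/10000 ≈ 0.913300
step 4 [2y] bond c/2=17/800: DF=(3868999/4000000 − 17/800·(0.979400+0.948700+0.913300))/(1+17/800) = 111/125 ≈ 0.888000
step 5 [2.5y] bond c/2=31/800: DF=(4202879/4000000 − 31/800·(0.979400+0.948700+0.913300+0.888000))/(1+31/800) = 2181/2500 ≈ 0.872400
step 6 [3y] bond c/2=21/800: DF=(7906291/8000000 − 21/800·(0.979400+0.948700+0.913300+0.888000+0.872400))/(1+21/800) = 8453/10000 ≈ 0.845300
step 7 [3.5y] zero: DF = P = 1659/2000 ≈ 0.829500

1 1/2 4897/5000
2 1 9487/10000
3 3/2 9133/10000
4 2 111/125
5 5/2 2181/2500
6 3 8453/10000
7 7/2 1659/2000
DF(0.5y) = 4897/5000 ≈ 0.979400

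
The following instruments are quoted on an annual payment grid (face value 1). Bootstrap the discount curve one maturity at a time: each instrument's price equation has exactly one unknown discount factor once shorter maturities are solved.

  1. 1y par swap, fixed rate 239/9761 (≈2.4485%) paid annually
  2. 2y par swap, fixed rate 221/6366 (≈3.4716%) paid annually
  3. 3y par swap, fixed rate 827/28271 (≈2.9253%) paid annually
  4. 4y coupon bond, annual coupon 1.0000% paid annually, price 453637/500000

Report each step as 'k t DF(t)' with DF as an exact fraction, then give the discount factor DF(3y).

1 1 9761/10000
2 2 9337/10000
3 3 9173/10000
4 4 8703/10000
DF(3y) = 9173/10000 ≈ 0.917300

step 1 [1y] swap r/1=239/9761: DF=(1 − 239/9761·(0))/(1+239/9761) = 9761/10000 ≈ 0.976100
step 2 [2y] swap r/1=221/6366: DF=(1 − 221/6366·(0.976100))/(1+221/6366) = 9337/10000 ≈ 0.933700
step 3 [3y] swap r/1=827/28271: DF=(1 − 827/28271·(0.976100+0.933700))/(1+827/28271) = 9173/10000 ≈ 0.917300
step 4 [4y] bond c/1=1/100: DF=(453637/500000 − 1/100·(0.976100+0.933700+0.917300))/(1+1/100) = 8703/10000 ≈ 0.870300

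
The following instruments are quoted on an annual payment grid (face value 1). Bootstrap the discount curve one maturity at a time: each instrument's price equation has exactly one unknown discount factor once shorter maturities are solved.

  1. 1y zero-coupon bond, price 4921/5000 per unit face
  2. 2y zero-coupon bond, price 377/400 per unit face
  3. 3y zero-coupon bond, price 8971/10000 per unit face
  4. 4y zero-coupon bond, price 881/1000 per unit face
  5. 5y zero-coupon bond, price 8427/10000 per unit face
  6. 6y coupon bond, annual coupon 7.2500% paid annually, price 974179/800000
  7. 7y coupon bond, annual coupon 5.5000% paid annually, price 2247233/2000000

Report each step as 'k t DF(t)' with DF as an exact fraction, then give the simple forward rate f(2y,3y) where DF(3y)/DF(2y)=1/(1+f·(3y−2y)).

step 1 [1y] zero: DF = P = 4921/5000 ≈ 0.984200
step 2 [2y] zero: DF = P = 377/400 ≈ 0.942500
step 3 [3y] zero: DF = P = 8971/10000 ≈ 0.897100
step 4 [4y] zero: DF = P = 881/1000 ≈ 0.881000
step 5 [5y] zero: DF = P = 8427/10000 ≈ 0.842700
step 6 [6y] bond c/1=29/400: DF=(974179/800000 − 29/400·(0.984200+0.942500+0.897100+0.881000+0.842700))/(1+29/400) = 207/250 ≈ 0.828000
step 7 [7y] bond c/1=11/200: DF=(2247233/2000000 − 11/200·(0.984200+0.942500+0.897100+0.881000+0.842700+0.828000))/(1+11/200) = 981/1250 ≈ 0.784800

1 1 4921/5000
2 2 377/400
3 3 8971/10000
4 4 881/1000
5 5 8427/10000
6 6 207/250
7 7 981/1250
f(2y,3y) = ((377/400)/(8971/10000) − 1)/(1) = 454/8971 ≈ 5.0608%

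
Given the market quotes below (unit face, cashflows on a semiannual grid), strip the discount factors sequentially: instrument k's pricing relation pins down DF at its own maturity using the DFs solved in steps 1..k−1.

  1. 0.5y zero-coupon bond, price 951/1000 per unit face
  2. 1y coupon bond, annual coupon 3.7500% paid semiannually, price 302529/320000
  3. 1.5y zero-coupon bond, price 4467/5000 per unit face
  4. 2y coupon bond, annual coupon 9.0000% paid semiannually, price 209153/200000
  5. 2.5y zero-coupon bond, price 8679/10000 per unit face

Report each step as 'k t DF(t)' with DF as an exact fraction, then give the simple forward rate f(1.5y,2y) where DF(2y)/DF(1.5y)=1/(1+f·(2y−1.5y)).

1 1/2 951/1000
2 1 1821/2000
3 3/2 4467/5000
4 2 8821/10000
5 5/2 8679/10000
f(1.5y,2y) = ((4467/5000)/(8821/10000) − 1)/(1/2) = 226/8821 ≈ 2.5621%

step 1 [0.5y] zero: DF = P = 951/1000 ≈ 0.951000
step 2 [1y] bond c/2=3/160: DF=(302529/320000 − 3/160·(0.951000))/(1+3/160) = 1821/2000 ≈ 0.910500
step 3 [1.5y] zero: DF = P = 4467/5000 ≈ 0.893400
step 4 [2y] bond c/2=9/200: DF=(209153/200000 − 9/200·(0.951000+0.910500+0.893400))/(1+9/200) = 8821/10000 ≈ 0.882100
step 5 [2.5y] zero: DF = P = 8679/10000 ≈ 0.867900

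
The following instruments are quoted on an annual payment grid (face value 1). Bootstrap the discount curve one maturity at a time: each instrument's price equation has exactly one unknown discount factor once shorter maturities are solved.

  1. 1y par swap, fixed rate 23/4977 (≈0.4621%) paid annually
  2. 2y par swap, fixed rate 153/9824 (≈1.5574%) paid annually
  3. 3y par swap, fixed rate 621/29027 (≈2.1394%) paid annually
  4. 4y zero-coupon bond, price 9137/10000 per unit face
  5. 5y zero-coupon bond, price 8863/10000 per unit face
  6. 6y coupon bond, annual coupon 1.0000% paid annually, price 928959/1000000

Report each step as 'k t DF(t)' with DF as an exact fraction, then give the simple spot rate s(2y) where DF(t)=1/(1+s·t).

step 1 [1y] swap r/1=23/4977: DF=(1 − 23/4977·(0))/(1+23/4977) = 4977/5000 ≈ 0.995400
step 2 [2y] swap r/1=153/9824: DF=(1 − 153/9824·(0.995400))/(1+153/9824) = 4847/5000 ≈ 0.969400
step 3 [3y] swap r/1=621/29027: DF=(1 − 621/29027·(0.995400+0.969400))/(1+621/29027) = 9379/10000 ≈ 0.937900
step 4 [4y] zero: DF = P = 9137/10000 ≈ 0.913700
step 5 [5y] zero: DF = P = 8863/10000 ≈ 0.886300
step 6 [6y] bond c/1=1/100: DF=(928959/1000000 − 1/100·(0.995400+0.969400+0.937900+0.913700+0.886300))/(1+1/100) = 2183/2500 ≈ 0.873200

1 1 4977/5000
2 2 4847/5000
3 3 9379/10000
4 4 9137/10000
5 5 8863/10000
6 6 2183/2500
s(2y) = (1/(4847/5000) − 1)/(2) = 153/9694 ≈ 1.5783%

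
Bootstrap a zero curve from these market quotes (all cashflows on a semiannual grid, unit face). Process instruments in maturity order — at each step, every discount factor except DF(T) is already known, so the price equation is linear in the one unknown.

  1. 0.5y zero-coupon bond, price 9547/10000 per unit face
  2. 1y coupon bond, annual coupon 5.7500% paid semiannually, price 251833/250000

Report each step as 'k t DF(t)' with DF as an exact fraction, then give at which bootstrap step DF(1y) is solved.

step 1 [0.5y] zero: DF = P = 9547/10000 ≈ 0.954700
step 2 [1y] bond c/2=23/800: DF=(251833/250000 − 23/800·(0.954700))/(1+23/800) = 381/400 ≈ 0.952500

1 1/2 9547/10000
2 1 381/400
DF(1y) is solved at step 2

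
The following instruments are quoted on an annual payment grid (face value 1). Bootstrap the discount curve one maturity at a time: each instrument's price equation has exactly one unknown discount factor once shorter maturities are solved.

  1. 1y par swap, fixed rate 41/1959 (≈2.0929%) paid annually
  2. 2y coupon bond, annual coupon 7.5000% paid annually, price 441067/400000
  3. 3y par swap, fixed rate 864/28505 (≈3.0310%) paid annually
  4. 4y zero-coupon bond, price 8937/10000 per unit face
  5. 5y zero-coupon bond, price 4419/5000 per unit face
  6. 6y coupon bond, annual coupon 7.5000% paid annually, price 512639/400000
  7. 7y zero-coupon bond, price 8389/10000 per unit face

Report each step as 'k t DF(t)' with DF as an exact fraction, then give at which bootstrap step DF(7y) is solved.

step 1 [1y] swap r/1=41/1959: DF=(1 − 41/1959·(0))/(1+41/1959) = 1959/2000 ≈ 0.979500
step 2 [2y] bond c/1=3/40: DF=(441067/400000 − 3/40·(0.979500))/(1+3/40) = 4787/5000 ≈ 0.957400
step 3 [3y] swap r/1=864/28505: DF=(1 − 864/28505·(0.979500+0.957400))/(1+864/28505) = 571/625 ≈ 0.913600
step 4 [4y] zero: DF = P = 8937/10000 ≈ 0.893700
step 5 [5y] zero: DF = P = 4419/5000 ≈ 0.883800
step 6 [6y] bond c/1=3/40: DF=(512639/400000 − 3/40·(0.979500+0.957400+0.913600+0.893700+0.883800))/(1+3/40) = 8693/10000 ≈ 0.869300
step 7 [7y] zero: DF = P = 8389/10000 ≈ 0.838900

1 1 1959/2000
2 2 4787/5000
3 3 571/625
4 4 8937/10000
5 5 4419/5000
6 6 8693/10000
7 7 8389/10000
DF(7y) is solved at step 7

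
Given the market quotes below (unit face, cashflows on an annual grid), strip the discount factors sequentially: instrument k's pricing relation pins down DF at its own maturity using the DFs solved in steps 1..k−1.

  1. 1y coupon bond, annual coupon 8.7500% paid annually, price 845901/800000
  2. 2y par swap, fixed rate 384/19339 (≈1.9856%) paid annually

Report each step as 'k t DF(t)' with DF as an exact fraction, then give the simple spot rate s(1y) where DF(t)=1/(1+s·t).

1 1 9723/10000
2 2 601/625
s(1y) = (1/(9723/10000) − 1)/(1) = 277/9723 ≈ 2.8489%

step 1 [1y] bond c/1=7/80: DF=(845901/800000 − 7/80·(0))/(1+7/80) = 9723/10000 ≈ 0.972300
step 2 [2y] swap r/1=384/19339: DF=(1 − 384/19339·(0.972300))/(1+384/19339) = 601/625 ≈ 0.961600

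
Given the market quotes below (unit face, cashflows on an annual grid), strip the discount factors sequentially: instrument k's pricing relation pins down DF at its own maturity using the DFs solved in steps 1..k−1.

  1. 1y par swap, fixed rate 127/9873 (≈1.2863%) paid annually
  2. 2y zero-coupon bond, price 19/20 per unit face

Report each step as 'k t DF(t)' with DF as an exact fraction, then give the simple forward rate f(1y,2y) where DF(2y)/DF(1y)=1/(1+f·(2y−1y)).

step 1 [1y] swap r/1=127/9873: DF=(1 − 127/9873·(0))/(1+127/9873) = 9873/10000 ≈ 0.987300
step 2 [2y] zero: DF = P = 19/20 ≈ 0.950000

1 1 9873/10000
2 2 19/20
f(1y,2y) = ((9873/10000)/(19/20) − 1)/(1) = 373/9500 ≈ 3.9263%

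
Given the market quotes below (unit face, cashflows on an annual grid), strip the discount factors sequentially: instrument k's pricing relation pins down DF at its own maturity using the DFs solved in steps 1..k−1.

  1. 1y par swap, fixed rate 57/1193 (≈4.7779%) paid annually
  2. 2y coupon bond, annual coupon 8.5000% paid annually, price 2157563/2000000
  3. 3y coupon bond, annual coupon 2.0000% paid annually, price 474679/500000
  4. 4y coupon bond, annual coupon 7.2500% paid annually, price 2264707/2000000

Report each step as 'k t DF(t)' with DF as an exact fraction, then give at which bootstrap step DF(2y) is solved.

1 1 1193/1250
2 2 1839/2000
3 3 447/500
4 4 8687/10000
DF(2y) is solved at step 2

step 1 [1y] swap r/1=57/1193: DF=(1 − 57/1193·(0))/(1+57/1193) = 1193/1250 ≈ 0.954400
step 2 [2y] bond c/1=17/200: DF=(2157563/2000000 − 17/200·(0.954400))/(1+17/200) = 1839/2000 ≈ 0.919500
step 3 [3y] bond c/1=1/50: DF=(474679/500000 − 1/50·(0.954400+0.919500))/(1+1/50) = 447/500 ≈ 0.894000
step 4 [4y] bond c/1=29/400: DF=(2264707/2000000 − 29/400·(0.954400+0.919500+0.894000))/(1+29/400) = 8687/10000 ≈ 0.868700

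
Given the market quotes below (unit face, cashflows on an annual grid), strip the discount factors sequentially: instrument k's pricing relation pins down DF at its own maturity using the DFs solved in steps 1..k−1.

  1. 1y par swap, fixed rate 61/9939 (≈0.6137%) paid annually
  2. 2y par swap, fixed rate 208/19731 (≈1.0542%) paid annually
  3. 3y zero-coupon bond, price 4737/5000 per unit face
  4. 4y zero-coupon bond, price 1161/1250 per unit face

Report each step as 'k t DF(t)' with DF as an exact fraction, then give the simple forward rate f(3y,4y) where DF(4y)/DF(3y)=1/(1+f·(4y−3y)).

1 1 9939/10000
2 2 612/625
3 3 4737/5000
4 4 1161/1250
f(3y,4y) = ((4737/5000)/(1161/1250) − 1)/(1) = 31/1548 ≈ 2.0026%

step 1 [1y] swap r/1=61/9939: DF=(1 − 61/9939·(0))/(1+61/9939) = 9939/10000 ≈ 0.993900
step 2 [2y] swap r/1=208/19731: DF=(1 − 208/19731·(0.993900))/(1+208/19731) = 612/625 ≈ 0.979200
step 3 [3y] zero: DF = P = 4737/5000 ≈ 0.947400
step 4 [4y] zero: DF = P = 1161/1250 ≈ 0.928800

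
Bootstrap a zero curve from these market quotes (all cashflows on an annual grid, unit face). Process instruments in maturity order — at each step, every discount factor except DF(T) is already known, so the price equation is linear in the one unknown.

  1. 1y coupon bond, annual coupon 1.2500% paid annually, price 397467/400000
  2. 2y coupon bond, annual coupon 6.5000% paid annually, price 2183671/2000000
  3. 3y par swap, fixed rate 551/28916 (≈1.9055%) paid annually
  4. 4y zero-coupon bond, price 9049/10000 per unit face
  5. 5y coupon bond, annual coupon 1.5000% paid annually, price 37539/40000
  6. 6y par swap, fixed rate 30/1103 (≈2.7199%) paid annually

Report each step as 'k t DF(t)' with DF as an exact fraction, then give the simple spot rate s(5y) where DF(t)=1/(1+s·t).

step 1 [1y] bond c/1=1/80: DF=(397467/400000 − 1/80·(0))/(1+1/80) = 4907/5000 ≈ 0.981400
step 2 [2y] bond c/1=13/200: DF=(2183671/2000000 − 13/200·(0.981400))/(1+13/200) = 9653/10000 ≈ 0.965300
step 3 [3y] swap r/1=551/28916: DF=(1 − 551/28916·(0.981400+0.965300))/(1+551/28916) = 9449/10000 ≈ 0.944900
step 4 [4y] zero: DF = P = 9049/10000 ≈ 0.904900
step 5 [5y] bond c/1=3/200: DF=(37539/40000 − 3/200·(0.981400+0.965300+0.944900+0.904900))/(1+3/200) = 1737/2000 ≈ 0.868500
step 6 [6y] swap r/1=30/1103: DF=(1 − 30/1103·(0.981400+0.965300+0.944900+0.904900+0.868500))/(1+30/1103) = 17/20 ≈ 0.850000

1 1 4907/5000
2 2 9653/10000
3 3 9449/10000
4 4 9049/10000
5 5 1737/2000
6 6 17/20
s(5y) = (1/(1737/2000) − 1)/(5) = 263/8685 ≈ 3.0282%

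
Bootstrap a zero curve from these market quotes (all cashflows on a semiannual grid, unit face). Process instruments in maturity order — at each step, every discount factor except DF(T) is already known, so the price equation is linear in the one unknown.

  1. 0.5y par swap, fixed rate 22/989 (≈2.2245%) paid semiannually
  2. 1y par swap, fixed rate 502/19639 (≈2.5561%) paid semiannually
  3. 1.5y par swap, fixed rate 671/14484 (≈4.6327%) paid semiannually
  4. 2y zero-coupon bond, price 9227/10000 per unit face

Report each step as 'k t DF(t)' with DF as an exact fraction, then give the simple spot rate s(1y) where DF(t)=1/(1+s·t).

step 1 [0.5y] swap r/2=11/989: DF=(1 − 11/989·(0))/(1+11/989) = 989/1000 ≈ 0.989000
step 2 [1y] swap r/2=251/19639: DF=(1 − 251/19639·(0.989000))/(1+251/19639) = 9749/10000 ≈ 0.974900
step 3 [1.5y] swap r/2=671/28968: DF=(1 − 671/28968·(0.989000+0.974900))/(1+671/28968) = 9329/10000 ≈ 0.932900
step 4 [2y] zero: DF = P = 9227/10000 ≈ 0.922700

1 1/2 989/1000
2 1 9749/10000
3 3/2 9329/10000
4 2 9227/10000
s(1y) = (1/(9749/10000) − 1)/(1) = 251/9749 ≈ 2.5746%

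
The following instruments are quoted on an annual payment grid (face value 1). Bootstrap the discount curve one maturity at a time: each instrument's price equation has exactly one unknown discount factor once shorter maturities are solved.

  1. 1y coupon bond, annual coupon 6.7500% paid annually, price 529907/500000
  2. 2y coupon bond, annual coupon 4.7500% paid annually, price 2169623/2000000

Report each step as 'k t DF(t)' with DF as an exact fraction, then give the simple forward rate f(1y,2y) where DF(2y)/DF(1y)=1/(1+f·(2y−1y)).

1 1 1241/1250
2 2 4953/5000
f(1y,2y) = ((1241/1250)/(4953/5000) − 1)/(1) = 11/4953 ≈ 0.2221%

step 1 [1y] bond c/1=27/400: DF=(529907/500000 − 27/400·(0))/(1+27/400) = 1241/1250 ≈ 0.992800
step 2 [2y] bond c/1=19/400: DF=(2169623/2000000 − 19/400·(0.992800))/(1+19/400) = 4953/5000 ≈ 0.990600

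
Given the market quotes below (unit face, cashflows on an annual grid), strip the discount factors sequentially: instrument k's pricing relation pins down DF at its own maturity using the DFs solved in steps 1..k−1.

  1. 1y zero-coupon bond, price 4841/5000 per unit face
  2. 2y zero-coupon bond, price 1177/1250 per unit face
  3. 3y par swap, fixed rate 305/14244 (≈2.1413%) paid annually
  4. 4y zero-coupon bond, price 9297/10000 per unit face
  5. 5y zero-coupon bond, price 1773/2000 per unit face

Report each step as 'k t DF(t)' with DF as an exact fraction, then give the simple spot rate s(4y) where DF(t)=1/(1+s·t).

step 1 [1y] zero: DF = P = 4841/5000 ≈ 0.968200
step 2 [2y] zero: DF = P = 1177/1250 ≈ 0.941600
step 3 [3y] swap r/1=305/14244: DF=(1 − 305/14244·(0.968200+0.941600))/(1+305/14244) = 939/1000 ≈ 0.939000
step 4 [4y] zero: DF = P = 9297/10000 ≈ 0.929700
step 5 [5y] zero: DF = P = 1773/2000 ≈ 0.886500

1 1 4841/5000
2 2 1177/1250
3 3 939/1000
4 4 9297/10000
5 5 1773/2000
s(4y) = (1/(9297/10000) − 1)/(4) = 703/37188 ≈ 1.8904%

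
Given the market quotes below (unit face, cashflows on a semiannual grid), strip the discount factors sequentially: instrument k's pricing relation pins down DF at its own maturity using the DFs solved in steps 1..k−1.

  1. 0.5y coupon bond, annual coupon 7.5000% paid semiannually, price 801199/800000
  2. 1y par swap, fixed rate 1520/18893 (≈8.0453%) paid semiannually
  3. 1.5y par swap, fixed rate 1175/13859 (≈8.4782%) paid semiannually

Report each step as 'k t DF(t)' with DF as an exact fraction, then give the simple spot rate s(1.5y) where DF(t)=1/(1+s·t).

1 1/2 9653/10000
2 1 231/250
3 3/2 353/400
s(1.5y) = (1/(353/400) − 1)/(3/2) = 94/1059 ≈ 8.8763%

step 1 [0.5y] bond c/2=3/80: DF=(801199/800000 − 3/80·(0))/(1+3/80) = 9653/10000 ≈ 0.965300
step 2 [1y] swap r/2=760/18893: DF=(1 − 760/18893·(0.965300))/(1+760/18893) = 231/250 ≈ 0.924000
step 3 [1.5y] swap r/2=1175/27718: DF=(1 − 1175/27718·(0.965300+0.924000))/(1+1175/27718) = 353/400 ≈ 0.882500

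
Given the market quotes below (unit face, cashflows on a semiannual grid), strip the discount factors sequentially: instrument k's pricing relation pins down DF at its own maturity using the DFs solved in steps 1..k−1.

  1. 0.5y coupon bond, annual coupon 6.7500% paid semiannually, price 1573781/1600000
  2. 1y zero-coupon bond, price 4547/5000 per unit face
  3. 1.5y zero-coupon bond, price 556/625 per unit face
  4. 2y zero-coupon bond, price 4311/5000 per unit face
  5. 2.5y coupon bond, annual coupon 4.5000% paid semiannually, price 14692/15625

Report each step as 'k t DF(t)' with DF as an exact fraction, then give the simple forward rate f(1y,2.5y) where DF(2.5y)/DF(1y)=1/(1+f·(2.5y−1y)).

1 1/2 1903/2000
2 1 4547/5000
3 3/2 556/625
4 2 4311/5000
5 5/2 8401/10000
f(1y,2.5y) = ((4547/5000)/(8401/10000) − 1)/(3/2) = 462/8401 ≈ 5.4993%

step 1 [0.5y] bond c/2=27/800: DF=(1573781/1600000 − 27/800·(0))/(1+27/800) = 1903/2000 ≈ 0.951500
step 2 [1y] zero: DF = P = 4547/5000 ≈ 0.909400
step 3 [1.5y] zero: DF = P = 556/625 ≈ 0.889600
step 4 [2y] zero: DF = P = 4311/5000 ≈ 0.862200
step 5 [2.5y] bond c/2=9/400: DF=(14692/15625 − 9/400·(0.951500+0.909400+0.889600+0.862200))/(1+9/400) = 8401/10000 ≈ 0.840100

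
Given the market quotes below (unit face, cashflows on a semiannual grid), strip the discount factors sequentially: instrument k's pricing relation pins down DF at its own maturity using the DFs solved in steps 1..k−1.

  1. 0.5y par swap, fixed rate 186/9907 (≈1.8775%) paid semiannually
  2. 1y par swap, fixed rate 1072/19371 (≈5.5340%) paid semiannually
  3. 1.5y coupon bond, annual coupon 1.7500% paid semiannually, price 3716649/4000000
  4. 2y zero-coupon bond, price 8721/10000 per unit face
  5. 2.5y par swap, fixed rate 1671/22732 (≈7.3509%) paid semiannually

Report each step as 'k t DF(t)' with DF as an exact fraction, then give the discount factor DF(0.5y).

step 1 [0.5y] swap r/2=93/9907: DF=(1 − 93/9907·(0))/(1+93/9907) = 9907/10000 ≈ 0.990700
step 2 [1y] swap r/2=536/19371: DF=(1 − 536/19371·(0.990700))/(1+536/19371) = 1183/1250 ≈ 0.946400
step 3 [1.5y] bond c/2=7/800: DF=(3716649/4000000 − 7/800·(0.990700+0.946400))/(1+7/800) = 9043/10000 ≈ 0.904300
step 4 [2y] zero: DF = P = 8721/10000 ≈ 0.872100
step 5 [2.5y] swap r/2=1671/45464: DF=(1 − 1671/45464·(0.990700+0.946400+0.904300+0.872100))/(1+1671/45464) = 8329/10000 ≈ 0.832900

1 1/2 9907/10000
2 1 1183/1250
3 3/2 9043/10000
4 2 8721/10000
5 5/2 8329/10000
DF(0.5y) = 9907/10000 ≈ 0.990700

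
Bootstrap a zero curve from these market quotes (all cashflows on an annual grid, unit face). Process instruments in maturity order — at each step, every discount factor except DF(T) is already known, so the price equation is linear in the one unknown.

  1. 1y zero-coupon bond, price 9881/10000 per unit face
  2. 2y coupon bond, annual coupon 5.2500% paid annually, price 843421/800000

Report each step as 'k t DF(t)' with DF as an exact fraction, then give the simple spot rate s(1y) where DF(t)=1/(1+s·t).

step 1 [1y] zero: DF = P = 9881/10000 ≈ 0.988100
step 2 [2y] bond c/1=21/400: DF=(843421/800000 − 21/400·(0.988100))/(1+21/400) = 2381/2500 ≈ 0.952400

1 1 9881/10000
2 2 2381/2500
s(1y) = (1/(9881/10000) − 1)/(1) = 119/9881 ≈ 1.2043%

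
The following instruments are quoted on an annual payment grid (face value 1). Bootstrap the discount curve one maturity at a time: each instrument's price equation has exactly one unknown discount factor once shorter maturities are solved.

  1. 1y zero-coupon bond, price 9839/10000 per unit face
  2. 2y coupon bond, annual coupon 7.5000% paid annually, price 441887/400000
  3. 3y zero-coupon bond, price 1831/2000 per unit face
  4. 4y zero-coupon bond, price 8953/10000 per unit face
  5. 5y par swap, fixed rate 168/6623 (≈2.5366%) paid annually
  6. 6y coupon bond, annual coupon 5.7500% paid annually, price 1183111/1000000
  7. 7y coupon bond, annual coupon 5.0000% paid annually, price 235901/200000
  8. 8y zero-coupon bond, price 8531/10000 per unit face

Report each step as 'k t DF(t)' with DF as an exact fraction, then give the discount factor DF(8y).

step 1 [1y] zero: DF = P = 9839/10000 ≈ 0.983900
step 2 [2y] bond c/1=3/40: DF=(441887/400000 − 3/40·(0.983900))/(1+3/40) = 959/1000 ≈ 0.959000
step 3 [3y] zero: DF = P = 1831/2000 ≈ 0.915500
step 4 [4y] zero: DF = P = 8953/10000 ≈ 0.895300
step 5 [5y] swap r/1=168/6623: DF=(1 − 168/6623·(0.983900+0.959000+0.915500+0.895300))/(1+168/6623) = 1103/1250 ≈ 0.882400
step 6 [6y] bond c/1=23/400: DF=(1183111/1000000 − 23/400·(0.983900+0.959000+0.915500+0.895300+0.882400))/(1+23/400) = 8667/10000 ≈ 0.866700
step 7 [7y] bond c/1=1/20: DF=(235901/200000 − 1/20·(0.983900+0.959000+0.915500+0.895300+0.882400+0.866700))/(1+1/20) = 8613/10000 ≈ 0.861300
step 8 [8y] zero: DF = P = 8531/10000 ≈ 0.853100

1 1 9839/10000
2 2 959/1000
3 3 1831/2000
4 4 8953/10000
5 5 1103/1250
6 6 8667/10000
7 7 8613/10000
8 8 8531/10000
DF(8y) = 8531/10000 ≈ 0.853100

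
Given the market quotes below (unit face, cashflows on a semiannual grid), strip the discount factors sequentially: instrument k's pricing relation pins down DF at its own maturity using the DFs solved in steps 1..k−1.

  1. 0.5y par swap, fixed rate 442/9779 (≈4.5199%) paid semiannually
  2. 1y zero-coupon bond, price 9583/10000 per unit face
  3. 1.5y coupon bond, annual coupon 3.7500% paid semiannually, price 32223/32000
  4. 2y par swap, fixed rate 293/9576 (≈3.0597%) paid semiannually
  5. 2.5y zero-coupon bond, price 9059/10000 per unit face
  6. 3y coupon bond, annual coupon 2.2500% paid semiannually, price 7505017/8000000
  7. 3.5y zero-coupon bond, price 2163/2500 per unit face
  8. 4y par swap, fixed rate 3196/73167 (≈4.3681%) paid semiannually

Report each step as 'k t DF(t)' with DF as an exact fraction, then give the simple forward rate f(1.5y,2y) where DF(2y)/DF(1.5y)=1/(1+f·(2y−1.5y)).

1 1/2 9779/10000
2 1 9583/10000
3 3/2 1191/1250
4 2 4707/5000
5 5/2 9059/10000
6 3 7/8
7 7/2 2163/2500
8 4 4201/5000
f(1.5y,2y) = ((1191/1250)/(4707/5000) − 1)/(1/2) = 38/1569 ≈ 2.4219%

step 1 [0.5y] swap r/2=221/9779: DF=(1 − 221/9779·(0))/(1+221/9779) = 9779/10000 ≈ 0.977900
step 2 [1y] zero: DF = P = 9583/10000 ≈ 0.958300
step 3 [1.5y] bond c/2=3/160: DF=(32223/32000 − 3/160·(0.977900+0.958300))/(1+3/160) = 1191/1250 ≈ 0.952800
step 4 [2y] swap r/2=293/19152: DF=(1 − 293/19152·(0.977900+0.958300+0.952800))/(1+293/19152) = 4707/5000 ≈ 0.941400
step 5 [2.5y] zero: DF = P = 9059/10000 ≈ 0.905900
step 6 [3y] bond c/2=9/800: DF=(7505017/8000000 − 9/800·(0.977900+0.958300+0.952800+0.941400+0.905900))/(1+9/800) = 7/8 ≈ 0.875000
step 7 [3.5y] zero: DF = P = 2163/2500 ≈ 0.865200
step 8 [4y] swap r/2=1598/73167: DF=(1 − 1598/73167·(0.977900+0.958300+0.952800+0.941400+0.905900+0.875000+0.865200))/(1+1598/73167) = 4201/5000 ≈ 0.840200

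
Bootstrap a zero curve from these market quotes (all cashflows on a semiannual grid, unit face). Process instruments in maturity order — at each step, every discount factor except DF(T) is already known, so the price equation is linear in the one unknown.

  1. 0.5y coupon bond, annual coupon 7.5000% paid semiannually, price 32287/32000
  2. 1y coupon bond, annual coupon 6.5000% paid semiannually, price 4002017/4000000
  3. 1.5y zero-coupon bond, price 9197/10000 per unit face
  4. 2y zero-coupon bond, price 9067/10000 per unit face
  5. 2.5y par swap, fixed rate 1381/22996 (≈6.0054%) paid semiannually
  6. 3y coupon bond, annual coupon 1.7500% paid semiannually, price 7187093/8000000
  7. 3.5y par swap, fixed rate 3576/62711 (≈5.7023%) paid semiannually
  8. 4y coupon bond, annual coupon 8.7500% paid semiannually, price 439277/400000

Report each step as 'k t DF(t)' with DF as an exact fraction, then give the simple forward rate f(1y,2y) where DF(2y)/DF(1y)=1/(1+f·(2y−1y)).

step 1 [0.5y] bond c/2=3/80: DF=(32287/32000 − 3/80·(0))/(1+3/80) = 389/400 ≈ 0.972500
step 2 [1y] bond c/2=13/400: DF=(4002017/4000000 − 13/400·(0.972500))/(1+13/400) = 1173/1250 ≈ 0.938400
step 3 [1.5y] zero: DF = P = 9197/10000 ≈ 0.919700
step 4 [2y] zero: DF = P = 9067/10000 ≈ 0.906700
step 5 [2.5y] swap r/2=1381/45992: DF=(1 − 1381/45992·(0.972500+0.938400+0.919700+0.906700))/(1+1381/45992) = 8619/10000 ≈ 0.861900
step 6 [3y] bond c/2=7/800: DF=(7187093/8000000 − 7/800·(0.972500+0.938400+0.919700+0.906700+0.861900))/(1+7/800) = 8507/10000 ≈ 0.850700
step 7 [3.5y] swap r/2=1788/62711: DF=(1 − 1788/62711·(0.972500+0.938400+0.919700+0.906700+0.861900+0.850700))/(1+1788/62711) = 2053/2500 ≈ 0.821200
step 8 [4y] bond c/2=7/160: DF=(439277/400000 − 7/160·(0.972500+0.938400+0.919700+0.906700+0.861900+0.850700+0.821200))/(1+7/160) = 7893/10000 ≈ 0.789300

1 1/2 389/400
2 1 1173/1250
3 3/2 9197/10000
4 2 9067/10000
5 5/2 8619/10000
6 3 8507/10000
7 7/2 2053/2500
8 4 7893/10000
f(1y,2y) = ((1173/1250)/(9067/10000) − 1)/(1) = 317/9067 ≈ 3.4962%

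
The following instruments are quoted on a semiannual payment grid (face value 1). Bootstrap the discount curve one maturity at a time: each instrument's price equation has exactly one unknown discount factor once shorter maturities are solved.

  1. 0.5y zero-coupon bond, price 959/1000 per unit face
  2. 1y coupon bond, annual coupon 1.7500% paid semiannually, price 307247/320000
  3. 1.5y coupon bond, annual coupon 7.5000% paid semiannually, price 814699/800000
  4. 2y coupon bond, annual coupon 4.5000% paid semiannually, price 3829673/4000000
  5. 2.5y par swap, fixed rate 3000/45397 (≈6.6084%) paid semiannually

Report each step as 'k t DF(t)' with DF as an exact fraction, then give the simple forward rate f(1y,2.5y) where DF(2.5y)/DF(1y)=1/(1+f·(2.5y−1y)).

step 1 [0.5y] zero: DF = P = 959/1000 ≈ 0.959000
step 2 [1y] bond c/2=7/800: DF=(307247/320000 − 7/800·(0.959000))/(1+7/800) = 1887/2000 ≈ 0.943500
step 3 [1.5y] bond c/2=3/80: DF=(814699/800000 − 3/80·(0.959000+0.943500))/(1+3/80) = 1141/1250 ≈ 0.912800
step 4 [2y] bond c/2=9/400: DF=(3829673/4000000 − 9/400·(0.959000+0.943500+0.912800))/(1+9/400) = 1093/1250 ≈ 0.874400
step 5 [2.5y] swap r/2=1500/45397: DF=(1 − 1500/45397·(0.959000+0.943500+0.912800+0.874400))/(1+1500/45397) = 17/20 ≈ 0.850000

1 1/2 959/1000
2 1 1887/2000
3 3/2 1141/1250
4 2 1093/1250
5 5/2 17/20
f(1y,2.5y) = ((1887/2000)/(17/20) − 1)/(3/2) = 11/150 ≈ 7.3333%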